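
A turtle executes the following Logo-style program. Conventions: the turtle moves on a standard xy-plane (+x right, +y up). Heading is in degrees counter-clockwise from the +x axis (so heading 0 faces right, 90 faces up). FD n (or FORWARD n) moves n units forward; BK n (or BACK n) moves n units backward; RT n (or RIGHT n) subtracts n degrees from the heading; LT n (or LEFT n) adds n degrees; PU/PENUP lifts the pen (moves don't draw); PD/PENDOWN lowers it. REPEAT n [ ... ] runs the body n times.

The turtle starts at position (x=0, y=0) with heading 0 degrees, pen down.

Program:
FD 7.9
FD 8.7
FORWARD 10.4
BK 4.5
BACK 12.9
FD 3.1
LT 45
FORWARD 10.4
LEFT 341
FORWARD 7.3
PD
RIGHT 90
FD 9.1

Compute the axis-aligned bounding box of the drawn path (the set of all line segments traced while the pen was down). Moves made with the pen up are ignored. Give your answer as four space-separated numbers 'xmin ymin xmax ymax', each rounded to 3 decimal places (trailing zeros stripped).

Executing turtle program step by step:
Start: pos=(0,0), heading=0, pen down
FD 7.9: (0,0) -> (7.9,0) [heading=0, draw]
FD 8.7: (7.9,0) -> (16.6,0) [heading=0, draw]
FD 10.4: (16.6,0) -> (27,0) [heading=0, draw]
BK 4.5: (27,0) -> (22.5,0) [heading=0, draw]
BK 12.9: (22.5,0) -> (9.6,0) [heading=0, draw]
FD 3.1: (9.6,0) -> (12.7,0) [heading=0, draw]
LT 45: heading 0 -> 45
FD 10.4: (12.7,0) -> (20.054,7.354) [heading=45, draw]
LT 341: heading 45 -> 26
FD 7.3: (20.054,7.354) -> (26.615,10.554) [heading=26, draw]
PD: pen down
RT 90: heading 26 -> 296
FD 9.1: (26.615,10.554) -> (30.604,2.375) [heading=296, draw]
Final: pos=(30.604,2.375), heading=296, 9 segment(s) drawn

Segment endpoints: x in {0, 7.9, 9.6, 12.7, 16.6, 20.054, 22.5, 26.615, 27, 30.604}, y in {0, 2.375, 7.354, 10.554}
xmin=0, ymin=0, xmax=30.604, ymax=10.554

Answer: 0 0 30.604 10.554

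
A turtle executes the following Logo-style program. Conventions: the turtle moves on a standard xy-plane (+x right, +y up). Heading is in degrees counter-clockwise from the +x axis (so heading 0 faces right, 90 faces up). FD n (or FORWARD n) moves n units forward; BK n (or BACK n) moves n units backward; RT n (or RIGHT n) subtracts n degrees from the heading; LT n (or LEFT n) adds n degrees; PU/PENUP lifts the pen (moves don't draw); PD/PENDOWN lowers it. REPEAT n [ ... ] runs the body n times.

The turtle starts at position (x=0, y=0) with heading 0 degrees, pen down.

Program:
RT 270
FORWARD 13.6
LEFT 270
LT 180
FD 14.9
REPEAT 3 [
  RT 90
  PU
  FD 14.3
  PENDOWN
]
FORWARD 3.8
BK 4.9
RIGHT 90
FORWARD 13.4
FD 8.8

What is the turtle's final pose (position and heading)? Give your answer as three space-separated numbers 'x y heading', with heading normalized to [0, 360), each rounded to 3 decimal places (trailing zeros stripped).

Answer: -22.8 14.7 180

Derivation:
Executing turtle program step by step:
Start: pos=(0,0), heading=0, pen down
RT 270: heading 0 -> 90
FD 13.6: (0,0) -> (0,13.6) [heading=90, draw]
LT 270: heading 90 -> 0
LT 180: heading 0 -> 180
FD 14.9: (0,13.6) -> (-14.9,13.6) [heading=180, draw]
REPEAT 3 [
  -- iteration 1/3 --
  RT 90: heading 180 -> 90
  PU: pen up
  FD 14.3: (-14.9,13.6) -> (-14.9,27.9) [heading=90, move]
  PD: pen down
  -- iteration 2/3 --
  RT 90: heading 90 -> 0
  PU: pen up
  FD 14.3: (-14.9,27.9) -> (-0.6,27.9) [heading=0, move]
  PD: pen down
  -- iteration 3/3 --
  RT 90: heading 0 -> 270
  PU: pen up
  FD 14.3: (-0.6,27.9) -> (-0.6,13.6) [heading=270, move]
  PD: pen down
]
FD 3.8: (-0.6,13.6) -> (-0.6,9.8) [heading=270, draw]
BK 4.9: (-0.6,9.8) -> (-0.6,14.7) [heading=270, draw]
RT 90: heading 270 -> 180
FD 13.4: (-0.6,14.7) -> (-14,14.7) [heading=180, draw]
FD 8.8: (-14,14.7) -> (-22.8,14.7) [heading=180, draw]
Final: pos=(-22.8,14.7), heading=180, 6 segment(s) drawn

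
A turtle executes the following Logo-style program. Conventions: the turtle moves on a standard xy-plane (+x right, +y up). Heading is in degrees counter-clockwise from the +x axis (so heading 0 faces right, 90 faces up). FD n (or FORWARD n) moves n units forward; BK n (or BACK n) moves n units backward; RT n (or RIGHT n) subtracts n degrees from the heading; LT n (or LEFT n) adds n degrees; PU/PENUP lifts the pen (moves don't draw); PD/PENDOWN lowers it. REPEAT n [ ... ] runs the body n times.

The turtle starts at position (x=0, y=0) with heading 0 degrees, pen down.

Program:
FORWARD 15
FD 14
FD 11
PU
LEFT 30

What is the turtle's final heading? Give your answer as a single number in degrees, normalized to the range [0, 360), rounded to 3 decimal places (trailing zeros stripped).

Executing turtle program step by step:
Start: pos=(0,0), heading=0, pen down
FD 15: (0,0) -> (15,0) [heading=0, draw]
FD 14: (15,0) -> (29,0) [heading=0, draw]
FD 11: (29,0) -> (40,0) [heading=0, draw]
PU: pen up
LT 30: heading 0 -> 30
Final: pos=(40,0), heading=30, 3 segment(s) drawn

Answer: 30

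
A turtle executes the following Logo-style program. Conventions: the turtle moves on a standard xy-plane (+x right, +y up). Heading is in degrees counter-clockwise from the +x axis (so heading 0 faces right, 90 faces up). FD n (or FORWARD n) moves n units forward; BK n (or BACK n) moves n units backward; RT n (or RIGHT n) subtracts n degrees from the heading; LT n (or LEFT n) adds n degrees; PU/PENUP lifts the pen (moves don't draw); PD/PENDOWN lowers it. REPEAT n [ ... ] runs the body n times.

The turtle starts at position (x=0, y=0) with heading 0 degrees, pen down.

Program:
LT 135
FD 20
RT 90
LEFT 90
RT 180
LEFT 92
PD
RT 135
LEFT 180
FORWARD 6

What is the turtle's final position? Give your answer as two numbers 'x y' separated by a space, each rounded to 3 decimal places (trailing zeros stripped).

Executing turtle program step by step:
Start: pos=(0,0), heading=0, pen down
LT 135: heading 0 -> 135
FD 20: (0,0) -> (-14.142,14.142) [heading=135, draw]
RT 90: heading 135 -> 45
LT 90: heading 45 -> 135
RT 180: heading 135 -> 315
LT 92: heading 315 -> 47
PD: pen down
RT 135: heading 47 -> 272
LT 180: heading 272 -> 92
FD 6: (-14.142,14.142) -> (-14.352,20.138) [heading=92, draw]
Final: pos=(-14.352,20.138), heading=92, 2 segment(s) drawn

Answer: -14.352 20.138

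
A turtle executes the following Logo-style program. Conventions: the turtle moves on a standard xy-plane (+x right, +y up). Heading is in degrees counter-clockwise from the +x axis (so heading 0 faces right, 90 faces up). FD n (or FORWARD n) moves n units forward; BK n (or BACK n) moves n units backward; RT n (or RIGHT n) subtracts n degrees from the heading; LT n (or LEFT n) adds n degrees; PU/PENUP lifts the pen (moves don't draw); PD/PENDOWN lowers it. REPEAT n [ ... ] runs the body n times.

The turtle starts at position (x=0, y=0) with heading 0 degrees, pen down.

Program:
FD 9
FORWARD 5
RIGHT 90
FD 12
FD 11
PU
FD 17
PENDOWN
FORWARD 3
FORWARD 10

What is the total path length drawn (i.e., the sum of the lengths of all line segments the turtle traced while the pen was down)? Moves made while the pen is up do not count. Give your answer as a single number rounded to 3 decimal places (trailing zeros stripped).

Answer: 50

Derivation:
Executing turtle program step by step:
Start: pos=(0,0), heading=0, pen down
FD 9: (0,0) -> (9,0) [heading=0, draw]
FD 5: (9,0) -> (14,0) [heading=0, draw]
RT 90: heading 0 -> 270
FD 12: (14,0) -> (14,-12) [heading=270, draw]
FD 11: (14,-12) -> (14,-23) [heading=270, draw]
PU: pen up
FD 17: (14,-23) -> (14,-40) [heading=270, move]
PD: pen down
FD 3: (14,-40) -> (14,-43) [heading=270, draw]
FD 10: (14,-43) -> (14,-53) [heading=270, draw]
Final: pos=(14,-53), heading=270, 6 segment(s) drawn

Segment lengths:
  seg 1: (0,0) -> (9,0), length = 9
  seg 2: (9,0) -> (14,0), length = 5
  seg 3: (14,0) -> (14,-12), length = 12
  seg 4: (14,-12) -> (14,-23), length = 11
  seg 5: (14,-40) -> (14,-43), length = 3
  seg 6: (14,-43) -> (14,-53), length = 10
Total = 50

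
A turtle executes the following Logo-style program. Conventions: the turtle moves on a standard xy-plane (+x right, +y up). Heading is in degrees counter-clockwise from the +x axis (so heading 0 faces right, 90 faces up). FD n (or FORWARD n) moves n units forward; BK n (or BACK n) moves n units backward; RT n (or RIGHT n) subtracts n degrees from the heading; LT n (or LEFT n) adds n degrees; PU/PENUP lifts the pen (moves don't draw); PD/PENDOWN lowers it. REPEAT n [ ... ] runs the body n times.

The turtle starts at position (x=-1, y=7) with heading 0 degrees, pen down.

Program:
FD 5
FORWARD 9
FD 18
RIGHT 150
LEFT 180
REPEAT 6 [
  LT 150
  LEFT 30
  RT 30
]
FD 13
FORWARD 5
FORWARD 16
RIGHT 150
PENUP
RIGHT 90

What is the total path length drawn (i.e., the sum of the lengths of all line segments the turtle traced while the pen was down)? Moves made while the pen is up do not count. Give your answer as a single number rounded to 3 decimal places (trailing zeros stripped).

Executing turtle program step by step:
Start: pos=(-1,7), heading=0, pen down
FD 5: (-1,7) -> (4,7) [heading=0, draw]
FD 9: (4,7) -> (13,7) [heading=0, draw]
FD 18: (13,7) -> (31,7) [heading=0, draw]
RT 150: heading 0 -> 210
LT 180: heading 210 -> 30
REPEAT 6 [
  -- iteration 1/6 --
  LT 150: heading 30 -> 180
  LT 30: heading 180 -> 210
  RT 30: heading 210 -> 180
  -- iteration 2/6 --
  LT 150: heading 180 -> 330
  LT 30: heading 330 -> 0
  RT 30: heading 0 -> 330
  -- iteration 3/6 --
  LT 150: heading 330 -> 120
  LT 30: heading 120 -> 150
  RT 30: heading 150 -> 120
  -- iteration 4/6 --
  LT 150: heading 120 -> 270
  LT 30: heading 270 -> 300
  RT 30: heading 300 -> 270
  -- iteration 5/6 --
  LT 150: heading 270 -> 60
  LT 30: heading 60 -> 90
  RT 30: heading 90 -> 60
  -- iteration 6/6 --
  LT 150: heading 60 -> 210
  LT 30: heading 210 -> 240
  RT 30: heading 240 -> 210
]
FD 13: (31,7) -> (19.742,0.5) [heading=210, draw]
FD 5: (19.742,0.5) -> (15.412,-2) [heading=210, draw]
FD 16: (15.412,-2) -> (1.555,-10) [heading=210, draw]
RT 150: heading 210 -> 60
PU: pen up
RT 90: heading 60 -> 330
Final: pos=(1.555,-10), heading=330, 6 segment(s) drawn

Segment lengths:
  seg 1: (-1,7) -> (4,7), length = 5
  seg 2: (4,7) -> (13,7), length = 9
  seg 3: (13,7) -> (31,7), length = 18
  seg 4: (31,7) -> (19.742,0.5), length = 13
  seg 5: (19.742,0.5) -> (15.412,-2), length = 5
  seg 6: (15.412,-2) -> (1.555,-10), length = 16
Total = 66

Answer: 66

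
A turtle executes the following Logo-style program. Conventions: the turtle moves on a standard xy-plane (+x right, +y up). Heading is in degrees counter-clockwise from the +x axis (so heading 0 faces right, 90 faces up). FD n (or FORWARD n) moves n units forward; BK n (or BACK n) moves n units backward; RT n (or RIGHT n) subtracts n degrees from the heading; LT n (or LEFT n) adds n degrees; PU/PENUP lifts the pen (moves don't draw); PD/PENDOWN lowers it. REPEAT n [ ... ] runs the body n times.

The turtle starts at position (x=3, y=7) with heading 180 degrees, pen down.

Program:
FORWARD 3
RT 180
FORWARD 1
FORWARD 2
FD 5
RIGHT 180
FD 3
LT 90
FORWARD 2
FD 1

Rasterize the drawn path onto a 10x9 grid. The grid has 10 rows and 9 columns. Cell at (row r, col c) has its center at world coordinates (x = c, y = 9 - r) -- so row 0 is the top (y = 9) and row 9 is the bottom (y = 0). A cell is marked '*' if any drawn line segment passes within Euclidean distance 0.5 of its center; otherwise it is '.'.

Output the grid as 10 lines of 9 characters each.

Answer: .........
.........
*********
.....*...
.....*...
.....*...
.........
.........
.........
.........

Derivation:
Segment 0: (3,7) -> (0,7)
Segment 1: (0,7) -> (1,7)
Segment 2: (1,7) -> (3,7)
Segment 3: (3,7) -> (8,7)
Segment 4: (8,7) -> (5,7)
Segment 5: (5,7) -> (5,5)
Segment 6: (5,5) -> (5,4)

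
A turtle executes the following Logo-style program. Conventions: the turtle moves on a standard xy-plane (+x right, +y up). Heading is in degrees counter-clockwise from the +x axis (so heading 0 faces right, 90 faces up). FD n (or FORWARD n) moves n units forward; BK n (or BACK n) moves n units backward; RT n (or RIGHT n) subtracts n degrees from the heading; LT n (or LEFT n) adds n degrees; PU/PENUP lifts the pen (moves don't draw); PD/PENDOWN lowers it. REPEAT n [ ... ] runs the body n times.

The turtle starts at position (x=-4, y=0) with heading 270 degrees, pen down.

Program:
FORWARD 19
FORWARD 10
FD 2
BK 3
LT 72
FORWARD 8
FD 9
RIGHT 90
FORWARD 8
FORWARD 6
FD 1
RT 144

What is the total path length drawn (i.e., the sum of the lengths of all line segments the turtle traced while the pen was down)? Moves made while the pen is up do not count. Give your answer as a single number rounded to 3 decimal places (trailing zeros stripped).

Answer: 66

Derivation:
Executing turtle program step by step:
Start: pos=(-4,0), heading=270, pen down
FD 19: (-4,0) -> (-4,-19) [heading=270, draw]
FD 10: (-4,-19) -> (-4,-29) [heading=270, draw]
FD 2: (-4,-29) -> (-4,-31) [heading=270, draw]
BK 3: (-4,-31) -> (-4,-28) [heading=270, draw]
LT 72: heading 270 -> 342
FD 8: (-4,-28) -> (3.608,-30.472) [heading=342, draw]
FD 9: (3.608,-30.472) -> (12.168,-33.253) [heading=342, draw]
RT 90: heading 342 -> 252
FD 8: (12.168,-33.253) -> (9.696,-40.862) [heading=252, draw]
FD 6: (9.696,-40.862) -> (7.842,-46.568) [heading=252, draw]
FD 1: (7.842,-46.568) -> (7.533,-47.519) [heading=252, draw]
RT 144: heading 252 -> 108
Final: pos=(7.533,-47.519), heading=108, 9 segment(s) drawn

Segment lengths:
  seg 1: (-4,0) -> (-4,-19), length = 19
  seg 2: (-4,-19) -> (-4,-29), length = 10
  seg 3: (-4,-29) -> (-4,-31), length = 2
  seg 4: (-4,-31) -> (-4,-28), length = 3
  seg 5: (-4,-28) -> (3.608,-30.472), length = 8
  seg 6: (3.608,-30.472) -> (12.168,-33.253), length = 9
  seg 7: (12.168,-33.253) -> (9.696,-40.862), length = 8
  seg 8: (9.696,-40.862) -> (7.842,-46.568), length = 6
  seg 9: (7.842,-46.568) -> (7.533,-47.519), length = 1
Total = 66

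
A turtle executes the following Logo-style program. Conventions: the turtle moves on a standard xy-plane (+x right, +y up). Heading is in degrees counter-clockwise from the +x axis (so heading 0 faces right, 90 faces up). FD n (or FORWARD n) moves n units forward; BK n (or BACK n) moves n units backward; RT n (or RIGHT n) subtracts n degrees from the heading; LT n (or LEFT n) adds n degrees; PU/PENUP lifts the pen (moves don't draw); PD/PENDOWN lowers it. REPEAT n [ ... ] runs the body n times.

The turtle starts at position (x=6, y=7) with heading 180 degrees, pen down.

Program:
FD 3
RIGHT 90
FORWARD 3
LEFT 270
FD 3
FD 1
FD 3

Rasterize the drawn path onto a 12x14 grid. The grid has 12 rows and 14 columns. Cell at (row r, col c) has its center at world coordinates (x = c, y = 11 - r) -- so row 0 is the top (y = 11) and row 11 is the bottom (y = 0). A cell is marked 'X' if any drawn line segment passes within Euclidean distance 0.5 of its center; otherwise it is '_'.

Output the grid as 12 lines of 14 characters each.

Segment 0: (6,7) -> (3,7)
Segment 1: (3,7) -> (3,10)
Segment 2: (3,10) -> (6,10)
Segment 3: (6,10) -> (7,10)
Segment 4: (7,10) -> (10,10)

Answer: ______________
___XXXXXXXX___
___X__________
___X__________
___XXXX_______
______________
______________
______________
______________
______________
______________
______________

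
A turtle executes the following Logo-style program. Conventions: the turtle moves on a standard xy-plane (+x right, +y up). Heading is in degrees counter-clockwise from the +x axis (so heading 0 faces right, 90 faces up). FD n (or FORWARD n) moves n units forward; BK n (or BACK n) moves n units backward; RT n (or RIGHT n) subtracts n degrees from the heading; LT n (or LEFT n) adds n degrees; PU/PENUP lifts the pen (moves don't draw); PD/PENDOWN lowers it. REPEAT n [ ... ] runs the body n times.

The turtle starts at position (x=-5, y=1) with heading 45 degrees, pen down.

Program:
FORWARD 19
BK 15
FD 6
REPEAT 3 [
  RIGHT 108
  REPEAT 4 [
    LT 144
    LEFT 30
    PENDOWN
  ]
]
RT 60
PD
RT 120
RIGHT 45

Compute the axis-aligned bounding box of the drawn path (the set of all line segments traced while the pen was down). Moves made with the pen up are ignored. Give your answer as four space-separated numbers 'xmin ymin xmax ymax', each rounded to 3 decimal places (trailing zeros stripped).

Executing turtle program step by step:
Start: pos=(-5,1), heading=45, pen down
FD 19: (-5,1) -> (8.435,14.435) [heading=45, draw]
BK 15: (8.435,14.435) -> (-2.172,3.828) [heading=45, draw]
FD 6: (-2.172,3.828) -> (2.071,8.071) [heading=45, draw]
REPEAT 3 [
  -- iteration 1/3 --
  RT 108: heading 45 -> 297
  REPEAT 4 [
    -- iteration 1/4 --
    LT 144: heading 297 -> 81
    LT 30: heading 81 -> 111
    PD: pen down
    -- iteration 2/4 --
    LT 144: heading 111 -> 255
    LT 30: heading 255 -> 285
    PD: pen down
    -- iteration 3/4 --
    LT 144: heading 285 -> 69
    LT 30: heading 69 -> 99
    PD: pen down
    -- iteration 4/4 --
    LT 144: heading 99 -> 243
    LT 30: heading 243 -> 273
    PD: pen down
  ]
  -- iteration 2/3 --
  RT 108: heading 273 -> 165
  REPEAT 4 [
    -- iteration 1/4 --
    LT 144: heading 165 -> 309
    LT 30: heading 309 -> 339
    PD: pen down
    -- iteration 2/4 --
    LT 144: heading 339 -> 123
    LT 30: heading 123 -> 153
    PD: pen down
    -- iteration 3/4 --
    LT 144: heading 153 -> 297
    LT 30: heading 297 -> 327
    PD: pen down
    -- iteration 4/4 --
    LT 144: heading 327 -> 111
    LT 30: heading 111 -> 141
    PD: pen down
  ]
  -- iteration 3/3 --
  RT 108: heading 141 -> 33
  REPEAT 4 [
    -- iteration 1/4 --
    LT 144: heading 33 -> 177
    LT 30: heading 177 -> 207
    PD: pen down
    -- iteration 2/4 --
    LT 144: heading 207 -> 351
    LT 30: heading 351 -> 21
    PD: pen down
    -- iteration 3/4 --
    LT 144: heading 21 -> 165
    LT 30: heading 165 -> 195
    PD: pen down
    -- iteration 4/4 --
    LT 144: heading 195 -> 339
    LT 30: heading 339 -> 9
    PD: pen down
  ]
]
RT 60: heading 9 -> 309
PD: pen down
RT 120: heading 309 -> 189
RT 45: heading 189 -> 144
Final: pos=(2.071,8.071), heading=144, 3 segment(s) drawn

Segment endpoints: x in {-5, -2.172, 2.071, 8.435}, y in {1, 3.828, 8.071, 14.435}
xmin=-5, ymin=1, xmax=8.435, ymax=14.435

Answer: -5 1 8.435 14.435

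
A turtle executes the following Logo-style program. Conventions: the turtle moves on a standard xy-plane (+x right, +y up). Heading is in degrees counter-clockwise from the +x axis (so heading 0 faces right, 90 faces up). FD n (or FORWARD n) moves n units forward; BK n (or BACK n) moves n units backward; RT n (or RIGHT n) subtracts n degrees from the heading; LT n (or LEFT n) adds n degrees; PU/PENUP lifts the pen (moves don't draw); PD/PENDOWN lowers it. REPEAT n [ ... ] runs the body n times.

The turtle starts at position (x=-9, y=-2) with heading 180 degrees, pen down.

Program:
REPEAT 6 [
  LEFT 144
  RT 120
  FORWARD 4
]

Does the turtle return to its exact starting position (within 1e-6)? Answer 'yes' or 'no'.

Executing turtle program step by step:
Start: pos=(-9,-2), heading=180, pen down
REPEAT 6 [
  -- iteration 1/6 --
  LT 144: heading 180 -> 324
  RT 120: heading 324 -> 204
  FD 4: (-9,-2) -> (-12.654,-3.627) [heading=204, draw]
  -- iteration 2/6 --
  LT 144: heading 204 -> 348
  RT 120: heading 348 -> 228
  FD 4: (-12.654,-3.627) -> (-15.331,-6.6) [heading=228, draw]
  -- iteration 3/6 --
  LT 144: heading 228 -> 12
  RT 120: heading 12 -> 252
  FD 4: (-15.331,-6.6) -> (-16.567,-10.404) [heading=252, draw]
  -- iteration 4/6 --
  LT 144: heading 252 -> 36
  RT 120: heading 36 -> 276
  FD 4: (-16.567,-10.404) -> (-16.149,-14.382) [heading=276, draw]
  -- iteration 5/6 --
  LT 144: heading 276 -> 60
  RT 120: heading 60 -> 300
  FD 4: (-16.149,-14.382) -> (-14.149,-17.846) [heading=300, draw]
  -- iteration 6/6 --
  LT 144: heading 300 -> 84
  RT 120: heading 84 -> 324
  FD 4: (-14.149,-17.846) -> (-10.913,-20.197) [heading=324, draw]
]
Final: pos=(-10.913,-20.197), heading=324, 6 segment(s) drawn

Start position: (-9, -2)
Final position: (-10.913, -20.197)
Distance = 18.297; >= 1e-6 -> NOT closed

Answer: no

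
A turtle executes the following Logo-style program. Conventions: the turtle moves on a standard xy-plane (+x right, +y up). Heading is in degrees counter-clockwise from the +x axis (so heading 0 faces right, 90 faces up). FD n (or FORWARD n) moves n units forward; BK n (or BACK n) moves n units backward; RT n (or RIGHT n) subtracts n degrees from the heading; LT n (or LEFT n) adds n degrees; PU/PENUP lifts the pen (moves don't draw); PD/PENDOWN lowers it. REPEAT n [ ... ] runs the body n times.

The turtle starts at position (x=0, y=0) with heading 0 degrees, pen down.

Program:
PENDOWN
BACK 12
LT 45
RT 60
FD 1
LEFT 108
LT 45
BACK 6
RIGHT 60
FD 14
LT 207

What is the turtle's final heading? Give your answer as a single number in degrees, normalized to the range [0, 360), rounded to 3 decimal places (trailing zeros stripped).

Executing turtle program step by step:
Start: pos=(0,0), heading=0, pen down
PD: pen down
BK 12: (0,0) -> (-12,0) [heading=0, draw]
LT 45: heading 0 -> 45
RT 60: heading 45 -> 345
FD 1: (-12,0) -> (-11.034,-0.259) [heading=345, draw]
LT 108: heading 345 -> 93
LT 45: heading 93 -> 138
BK 6: (-11.034,-0.259) -> (-6.575,-4.274) [heading=138, draw]
RT 60: heading 138 -> 78
FD 14: (-6.575,-4.274) -> (-3.664,9.42) [heading=78, draw]
LT 207: heading 78 -> 285
Final: pos=(-3.664,9.42), heading=285, 4 segment(s) drawn

Answer: 285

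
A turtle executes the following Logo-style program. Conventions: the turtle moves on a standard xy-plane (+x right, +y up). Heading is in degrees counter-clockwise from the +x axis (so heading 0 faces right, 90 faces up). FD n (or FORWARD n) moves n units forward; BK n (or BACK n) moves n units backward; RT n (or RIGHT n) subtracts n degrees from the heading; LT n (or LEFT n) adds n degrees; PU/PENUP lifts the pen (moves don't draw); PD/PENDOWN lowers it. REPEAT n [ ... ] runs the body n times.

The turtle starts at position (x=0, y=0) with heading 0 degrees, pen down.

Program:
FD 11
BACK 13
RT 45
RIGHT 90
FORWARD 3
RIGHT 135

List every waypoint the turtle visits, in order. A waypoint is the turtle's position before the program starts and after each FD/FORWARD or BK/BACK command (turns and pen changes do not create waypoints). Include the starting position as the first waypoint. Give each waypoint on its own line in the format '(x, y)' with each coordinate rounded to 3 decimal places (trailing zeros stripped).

Executing turtle program step by step:
Start: pos=(0,0), heading=0, pen down
FD 11: (0,0) -> (11,0) [heading=0, draw]
BK 13: (11,0) -> (-2,0) [heading=0, draw]
RT 45: heading 0 -> 315
RT 90: heading 315 -> 225
FD 3: (-2,0) -> (-4.121,-2.121) [heading=225, draw]
RT 135: heading 225 -> 90
Final: pos=(-4.121,-2.121), heading=90, 3 segment(s) drawn
Waypoints (4 total):
(0, 0)
(11, 0)
(-2, 0)
(-4.121, -2.121)

Answer: (0, 0)
(11, 0)
(-2, 0)
(-4.121, -2.121)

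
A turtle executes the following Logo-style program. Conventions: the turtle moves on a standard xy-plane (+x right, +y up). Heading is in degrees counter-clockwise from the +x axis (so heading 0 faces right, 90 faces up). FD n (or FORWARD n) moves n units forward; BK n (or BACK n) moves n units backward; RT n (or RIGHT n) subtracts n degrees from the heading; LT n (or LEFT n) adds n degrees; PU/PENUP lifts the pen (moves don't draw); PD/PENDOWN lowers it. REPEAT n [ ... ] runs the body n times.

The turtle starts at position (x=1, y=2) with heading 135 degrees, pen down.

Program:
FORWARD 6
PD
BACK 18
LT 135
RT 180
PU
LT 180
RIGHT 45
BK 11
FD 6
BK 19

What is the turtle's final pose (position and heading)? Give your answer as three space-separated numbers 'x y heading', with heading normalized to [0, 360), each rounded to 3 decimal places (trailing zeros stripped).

Answer: 26.456 10.485 225

Derivation:
Executing turtle program step by step:
Start: pos=(1,2), heading=135, pen down
FD 6: (1,2) -> (-3.243,6.243) [heading=135, draw]
PD: pen down
BK 18: (-3.243,6.243) -> (9.485,-6.485) [heading=135, draw]
LT 135: heading 135 -> 270
RT 180: heading 270 -> 90
PU: pen up
LT 180: heading 90 -> 270
RT 45: heading 270 -> 225
BK 11: (9.485,-6.485) -> (17.263,1.293) [heading=225, move]
FD 6: (17.263,1.293) -> (13.021,-2.95) [heading=225, move]
BK 19: (13.021,-2.95) -> (26.456,10.485) [heading=225, move]
Final: pos=(26.456,10.485), heading=225, 2 segment(s) drawn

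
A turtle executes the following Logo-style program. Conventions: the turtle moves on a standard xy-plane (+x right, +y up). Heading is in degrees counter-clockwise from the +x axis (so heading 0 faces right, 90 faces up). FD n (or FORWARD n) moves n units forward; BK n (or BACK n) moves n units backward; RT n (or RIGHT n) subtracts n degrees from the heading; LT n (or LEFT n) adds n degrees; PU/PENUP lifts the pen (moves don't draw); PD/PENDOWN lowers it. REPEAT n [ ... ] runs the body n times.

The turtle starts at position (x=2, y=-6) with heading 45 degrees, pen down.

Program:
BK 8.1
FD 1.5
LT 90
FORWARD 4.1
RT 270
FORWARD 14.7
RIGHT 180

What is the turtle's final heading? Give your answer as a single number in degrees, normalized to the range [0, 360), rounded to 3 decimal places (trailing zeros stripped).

Answer: 45

Derivation:
Executing turtle program step by step:
Start: pos=(2,-6), heading=45, pen down
BK 8.1: (2,-6) -> (-3.728,-11.728) [heading=45, draw]
FD 1.5: (-3.728,-11.728) -> (-2.667,-10.667) [heading=45, draw]
LT 90: heading 45 -> 135
FD 4.1: (-2.667,-10.667) -> (-5.566,-7.768) [heading=135, draw]
RT 270: heading 135 -> 225
FD 14.7: (-5.566,-7.768) -> (-15.961,-18.162) [heading=225, draw]
RT 180: heading 225 -> 45
Final: pos=(-15.961,-18.162), heading=45, 4 segment(s) drawn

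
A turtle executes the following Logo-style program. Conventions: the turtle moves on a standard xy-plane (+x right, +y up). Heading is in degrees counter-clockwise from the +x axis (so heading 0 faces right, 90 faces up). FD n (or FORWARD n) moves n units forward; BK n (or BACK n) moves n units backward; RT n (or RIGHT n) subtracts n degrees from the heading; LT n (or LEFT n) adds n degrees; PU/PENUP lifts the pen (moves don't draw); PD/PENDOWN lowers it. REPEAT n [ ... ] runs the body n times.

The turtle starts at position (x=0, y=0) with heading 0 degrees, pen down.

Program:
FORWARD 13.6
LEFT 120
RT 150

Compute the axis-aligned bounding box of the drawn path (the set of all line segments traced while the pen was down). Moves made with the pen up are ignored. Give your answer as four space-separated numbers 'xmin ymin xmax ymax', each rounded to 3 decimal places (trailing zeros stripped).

Executing turtle program step by step:
Start: pos=(0,0), heading=0, pen down
FD 13.6: (0,0) -> (13.6,0) [heading=0, draw]
LT 120: heading 0 -> 120
RT 150: heading 120 -> 330
Final: pos=(13.6,0), heading=330, 1 segment(s) drawn

Segment endpoints: x in {0, 13.6}, y in {0}
xmin=0, ymin=0, xmax=13.6, ymax=0

Answer: 0 0 13.6 0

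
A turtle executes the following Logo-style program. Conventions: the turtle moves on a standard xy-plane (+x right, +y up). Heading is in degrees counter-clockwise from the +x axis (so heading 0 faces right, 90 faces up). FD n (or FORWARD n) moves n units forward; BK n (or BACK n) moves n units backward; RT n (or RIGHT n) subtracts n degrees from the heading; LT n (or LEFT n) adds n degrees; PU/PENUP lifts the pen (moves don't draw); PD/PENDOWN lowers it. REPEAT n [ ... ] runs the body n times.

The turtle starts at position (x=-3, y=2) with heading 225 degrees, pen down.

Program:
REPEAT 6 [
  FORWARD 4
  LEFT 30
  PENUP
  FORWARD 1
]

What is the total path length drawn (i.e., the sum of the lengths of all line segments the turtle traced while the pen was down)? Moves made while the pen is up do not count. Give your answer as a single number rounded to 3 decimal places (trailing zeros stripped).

Answer: 4

Derivation:
Executing turtle program step by step:
Start: pos=(-3,2), heading=225, pen down
REPEAT 6 [
  -- iteration 1/6 --
  FD 4: (-3,2) -> (-5.828,-0.828) [heading=225, draw]
  LT 30: heading 225 -> 255
  PU: pen up
  FD 1: (-5.828,-0.828) -> (-6.087,-1.794) [heading=255, move]
  -- iteration 2/6 --
  FD 4: (-6.087,-1.794) -> (-7.123,-5.658) [heading=255, move]
  LT 30: heading 255 -> 285
  PU: pen up
  FD 1: (-7.123,-5.658) -> (-6.864,-6.624) [heading=285, move]
  -- iteration 3/6 --
  FD 4: (-6.864,-6.624) -> (-5.828,-10.488) [heading=285, move]
  LT 30: heading 285 -> 315
  PU: pen up
  FD 1: (-5.828,-10.488) -> (-5.121,-11.195) [heading=315, move]
  -- iteration 4/6 --
  FD 4: (-5.121,-11.195) -> (-2.293,-14.023) [heading=315, move]
  LT 30: heading 315 -> 345
  PU: pen up
  FD 1: (-2.293,-14.023) -> (-1.327,-14.282) [heading=345, move]
  -- iteration 5/6 --
  FD 4: (-1.327,-14.282) -> (2.537,-15.317) [heading=345, move]
  LT 30: heading 345 -> 15
  PU: pen up
  FD 1: (2.537,-15.317) -> (3.503,-15.058) [heading=15, move]
  -- iteration 6/6 --
  FD 4: (3.503,-15.058) -> (7.366,-14.023) [heading=15, move]
  LT 30: heading 15 -> 45
  PU: pen up
  FD 1: (7.366,-14.023) -> (8.073,-13.316) [heading=45, move]
]
Final: pos=(8.073,-13.316), heading=45, 1 segment(s) drawn

Segment lengths:
  seg 1: (-3,2) -> (-5.828,-0.828), length = 4
Total = 4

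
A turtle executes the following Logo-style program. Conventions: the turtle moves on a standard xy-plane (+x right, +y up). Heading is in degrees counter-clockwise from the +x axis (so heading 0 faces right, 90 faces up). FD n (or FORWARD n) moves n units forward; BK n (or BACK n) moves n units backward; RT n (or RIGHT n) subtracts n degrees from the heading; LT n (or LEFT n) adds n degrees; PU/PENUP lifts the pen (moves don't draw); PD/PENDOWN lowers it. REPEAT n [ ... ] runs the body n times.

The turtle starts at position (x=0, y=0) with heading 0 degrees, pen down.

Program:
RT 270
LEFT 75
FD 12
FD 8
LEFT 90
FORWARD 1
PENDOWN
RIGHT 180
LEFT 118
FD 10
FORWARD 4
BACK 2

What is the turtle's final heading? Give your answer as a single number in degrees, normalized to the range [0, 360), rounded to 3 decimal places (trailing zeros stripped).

Executing turtle program step by step:
Start: pos=(0,0), heading=0, pen down
RT 270: heading 0 -> 90
LT 75: heading 90 -> 165
FD 12: (0,0) -> (-11.591,3.106) [heading=165, draw]
FD 8: (-11.591,3.106) -> (-19.319,5.176) [heading=165, draw]
LT 90: heading 165 -> 255
FD 1: (-19.319,5.176) -> (-19.577,4.21) [heading=255, draw]
PD: pen down
RT 180: heading 255 -> 75
LT 118: heading 75 -> 193
FD 10: (-19.577,4.21) -> (-29.321,1.961) [heading=193, draw]
FD 4: (-29.321,1.961) -> (-33.219,1.061) [heading=193, draw]
BK 2: (-33.219,1.061) -> (-31.27,1.511) [heading=193, draw]
Final: pos=(-31.27,1.511), heading=193, 6 segment(s) drawn

Answer: 193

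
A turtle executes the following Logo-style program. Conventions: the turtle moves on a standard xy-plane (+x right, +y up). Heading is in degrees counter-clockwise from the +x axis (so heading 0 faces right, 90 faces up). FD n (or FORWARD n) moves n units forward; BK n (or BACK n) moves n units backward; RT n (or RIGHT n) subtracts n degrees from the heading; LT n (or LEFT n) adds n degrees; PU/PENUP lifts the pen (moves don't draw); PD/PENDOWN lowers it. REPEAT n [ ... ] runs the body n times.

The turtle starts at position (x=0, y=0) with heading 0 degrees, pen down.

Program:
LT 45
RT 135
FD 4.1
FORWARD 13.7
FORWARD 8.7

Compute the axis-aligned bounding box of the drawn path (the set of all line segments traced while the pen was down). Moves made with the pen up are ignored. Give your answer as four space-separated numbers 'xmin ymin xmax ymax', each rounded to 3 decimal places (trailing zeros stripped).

Executing turtle program step by step:
Start: pos=(0,0), heading=0, pen down
LT 45: heading 0 -> 45
RT 135: heading 45 -> 270
FD 4.1: (0,0) -> (0,-4.1) [heading=270, draw]
FD 13.7: (0,-4.1) -> (0,-17.8) [heading=270, draw]
FD 8.7: (0,-17.8) -> (0,-26.5) [heading=270, draw]
Final: pos=(0,-26.5), heading=270, 3 segment(s) drawn

Segment endpoints: x in {0, 0, 0, 0}, y in {-26.5, -17.8, -4.1, 0}
xmin=0, ymin=-26.5, xmax=0, ymax=0

Answer: 0 -26.5 0 0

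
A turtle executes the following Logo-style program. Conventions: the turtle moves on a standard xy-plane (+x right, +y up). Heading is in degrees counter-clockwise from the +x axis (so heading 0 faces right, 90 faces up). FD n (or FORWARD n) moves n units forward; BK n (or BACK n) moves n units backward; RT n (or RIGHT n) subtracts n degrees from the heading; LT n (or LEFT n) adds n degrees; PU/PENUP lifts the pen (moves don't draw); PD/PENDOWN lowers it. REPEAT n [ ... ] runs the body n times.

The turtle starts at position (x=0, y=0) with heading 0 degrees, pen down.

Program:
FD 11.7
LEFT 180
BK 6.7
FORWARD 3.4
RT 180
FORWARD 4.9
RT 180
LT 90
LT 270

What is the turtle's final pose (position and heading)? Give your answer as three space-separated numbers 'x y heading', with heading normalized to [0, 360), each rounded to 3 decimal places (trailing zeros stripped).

Answer: 19.9 0 180

Derivation:
Executing turtle program step by step:
Start: pos=(0,0), heading=0, pen down
FD 11.7: (0,0) -> (11.7,0) [heading=0, draw]
LT 180: heading 0 -> 180
BK 6.7: (11.7,0) -> (18.4,0) [heading=180, draw]
FD 3.4: (18.4,0) -> (15,0) [heading=180, draw]
RT 180: heading 180 -> 0
FD 4.9: (15,0) -> (19.9,0) [heading=0, draw]
RT 180: heading 0 -> 180
LT 90: heading 180 -> 270
LT 270: heading 270 -> 180
Final: pos=(19.9,0), heading=180, 4 segment(s) drawn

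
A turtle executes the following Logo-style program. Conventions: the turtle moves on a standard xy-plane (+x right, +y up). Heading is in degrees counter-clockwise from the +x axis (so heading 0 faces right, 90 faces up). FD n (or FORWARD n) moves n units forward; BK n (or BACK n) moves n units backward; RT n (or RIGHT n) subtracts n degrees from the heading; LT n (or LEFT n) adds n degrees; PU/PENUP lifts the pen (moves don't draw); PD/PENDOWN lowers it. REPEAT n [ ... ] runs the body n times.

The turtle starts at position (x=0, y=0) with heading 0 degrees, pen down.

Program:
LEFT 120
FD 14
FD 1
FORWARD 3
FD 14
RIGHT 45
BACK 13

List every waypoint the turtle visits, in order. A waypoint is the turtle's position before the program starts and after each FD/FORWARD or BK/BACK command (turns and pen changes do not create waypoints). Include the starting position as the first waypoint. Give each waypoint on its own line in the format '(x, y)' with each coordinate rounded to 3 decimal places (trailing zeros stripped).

Answer: (0, 0)
(-7, 12.124)
(-7.5, 12.99)
(-9, 15.588)
(-16, 27.713)
(-19.365, 15.156)

Derivation:
Executing turtle program step by step:
Start: pos=(0,0), heading=0, pen down
LT 120: heading 0 -> 120
FD 14: (0,0) -> (-7,12.124) [heading=120, draw]
FD 1: (-7,12.124) -> (-7.5,12.99) [heading=120, draw]
FD 3: (-7.5,12.99) -> (-9,15.588) [heading=120, draw]
FD 14: (-9,15.588) -> (-16,27.713) [heading=120, draw]
RT 45: heading 120 -> 75
BK 13: (-16,27.713) -> (-19.365,15.156) [heading=75, draw]
Final: pos=(-19.365,15.156), heading=75, 5 segment(s) drawn
Waypoints (6 total):
(0, 0)
(-7, 12.124)
(-7.5, 12.99)
(-9, 15.588)
(-16, 27.713)
(-19.365, 15.156)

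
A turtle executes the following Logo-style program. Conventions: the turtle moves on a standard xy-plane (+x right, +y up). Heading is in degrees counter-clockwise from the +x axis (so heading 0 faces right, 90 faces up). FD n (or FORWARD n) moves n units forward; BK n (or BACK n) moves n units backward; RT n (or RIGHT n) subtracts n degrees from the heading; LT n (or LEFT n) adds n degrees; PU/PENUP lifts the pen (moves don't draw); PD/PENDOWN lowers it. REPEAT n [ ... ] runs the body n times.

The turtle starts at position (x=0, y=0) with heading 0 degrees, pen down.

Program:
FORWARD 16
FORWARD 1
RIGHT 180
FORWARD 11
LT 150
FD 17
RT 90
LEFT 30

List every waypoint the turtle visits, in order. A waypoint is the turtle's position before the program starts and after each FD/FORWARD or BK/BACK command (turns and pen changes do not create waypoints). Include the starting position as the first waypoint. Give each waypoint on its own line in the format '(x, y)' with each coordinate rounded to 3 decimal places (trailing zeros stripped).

Answer: (0, 0)
(16, 0)
(17, 0)
(6, 0)
(20.722, -8.5)

Derivation:
Executing turtle program step by step:
Start: pos=(0,0), heading=0, pen down
FD 16: (0,0) -> (16,0) [heading=0, draw]
FD 1: (16,0) -> (17,0) [heading=0, draw]
RT 180: heading 0 -> 180
FD 11: (17,0) -> (6,0) [heading=180, draw]
LT 150: heading 180 -> 330
FD 17: (6,0) -> (20.722,-8.5) [heading=330, draw]
RT 90: heading 330 -> 240
LT 30: heading 240 -> 270
Final: pos=(20.722,-8.5), heading=270, 4 segment(s) drawn
Waypoints (5 total):
(0, 0)
(16, 0)
(17, 0)
(6, 0)
(20.722, -8.5)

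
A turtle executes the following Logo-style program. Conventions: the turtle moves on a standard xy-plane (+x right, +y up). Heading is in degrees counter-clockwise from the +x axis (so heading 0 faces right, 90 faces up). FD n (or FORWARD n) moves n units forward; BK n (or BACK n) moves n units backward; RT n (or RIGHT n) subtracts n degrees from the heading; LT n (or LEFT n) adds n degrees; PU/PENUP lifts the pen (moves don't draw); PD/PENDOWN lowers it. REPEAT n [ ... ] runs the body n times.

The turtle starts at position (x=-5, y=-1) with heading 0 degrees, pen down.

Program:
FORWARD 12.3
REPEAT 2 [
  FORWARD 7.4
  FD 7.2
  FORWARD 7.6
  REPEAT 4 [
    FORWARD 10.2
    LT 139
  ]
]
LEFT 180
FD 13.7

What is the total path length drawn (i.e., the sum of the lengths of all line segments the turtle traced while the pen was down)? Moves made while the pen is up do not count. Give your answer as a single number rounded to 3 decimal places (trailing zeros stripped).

Answer: 152

Derivation:
Executing turtle program step by step:
Start: pos=(-5,-1), heading=0, pen down
FD 12.3: (-5,-1) -> (7.3,-1) [heading=0, draw]
REPEAT 2 [
  -- iteration 1/2 --
  FD 7.4: (7.3,-1) -> (14.7,-1) [heading=0, draw]
  FD 7.2: (14.7,-1) -> (21.9,-1) [heading=0, draw]
  FD 7.6: (21.9,-1) -> (29.5,-1) [heading=0, draw]
  REPEAT 4 [
    -- iteration 1/4 --
    FD 10.2: (29.5,-1) -> (39.7,-1) [heading=0, draw]
    LT 139: heading 0 -> 139
    -- iteration 2/4 --
    FD 10.2: (39.7,-1) -> (32.002,5.692) [heading=139, draw]
    LT 139: heading 139 -> 278
    -- iteration 3/4 --
    FD 10.2: (32.002,5.692) -> (33.422,-4.409) [heading=278, draw]
    LT 139: heading 278 -> 57
    -- iteration 4/4 --
    FD 10.2: (33.422,-4.409) -> (38.977,4.146) [heading=57, draw]
    LT 139: heading 57 -> 196
  ]
  -- iteration 2/2 --
  FD 7.4: (38.977,4.146) -> (31.864,2.106) [heading=196, draw]
  FD 7.2: (31.864,2.106) -> (24.942,0.121) [heading=196, draw]
  FD 7.6: (24.942,0.121) -> (17.637,-1.974) [heading=196, draw]
  REPEAT 4 [
    -- iteration 1/4 --
    FD 10.2: (17.637,-1.974) -> (7.832,-4.785) [heading=196, draw]
    LT 139: heading 196 -> 335
    -- iteration 2/4 --
    FD 10.2: (7.832,-4.785) -> (17.076,-9.096) [heading=335, draw]
    LT 139: heading 335 -> 114
    -- iteration 3/4 --
    FD 10.2: (17.076,-9.096) -> (12.928,0.222) [heading=114, draw]
    LT 139: heading 114 -> 253
    -- iteration 4/4 --
    FD 10.2: (12.928,0.222) -> (9.945,-9.532) [heading=253, draw]
    LT 139: heading 253 -> 32
  ]
]
LT 180: heading 32 -> 212
FD 13.7: (9.945,-9.532) -> (-1.673,-16.792) [heading=212, draw]
Final: pos=(-1.673,-16.792), heading=212, 16 segment(s) drawn

Segment lengths:
  seg 1: (-5,-1) -> (7.3,-1), length = 12.3
  seg 2: (7.3,-1) -> (14.7,-1), length = 7.4
  seg 3: (14.7,-1) -> (21.9,-1), length = 7.2
  seg 4: (21.9,-1) -> (29.5,-1), length = 7.6
  seg 5: (29.5,-1) -> (39.7,-1), length = 10.2
  seg 6: (39.7,-1) -> (32.002,5.692), length = 10.2
  seg 7: (32.002,5.692) -> (33.422,-4.409), length = 10.2
  seg 8: (33.422,-4.409) -> (38.977,4.146), length = 10.2
  seg 9: (38.977,4.146) -> (31.864,2.106), length = 7.4
  seg 10: (31.864,2.106) -> (24.942,0.121), length = 7.2
  seg 11: (24.942,0.121) -> (17.637,-1.974), length = 7.6
  seg 12: (17.637,-1.974) -> (7.832,-4.785), length = 10.2
  seg 13: (7.832,-4.785) -> (17.076,-9.096), length = 10.2
  seg 14: (17.076,-9.096) -> (12.928,0.222), length = 10.2
  seg 15: (12.928,0.222) -> (9.945,-9.532), length = 10.2
  seg 16: (9.945,-9.532) -> (-1.673,-16.792), length = 13.7
Total = 152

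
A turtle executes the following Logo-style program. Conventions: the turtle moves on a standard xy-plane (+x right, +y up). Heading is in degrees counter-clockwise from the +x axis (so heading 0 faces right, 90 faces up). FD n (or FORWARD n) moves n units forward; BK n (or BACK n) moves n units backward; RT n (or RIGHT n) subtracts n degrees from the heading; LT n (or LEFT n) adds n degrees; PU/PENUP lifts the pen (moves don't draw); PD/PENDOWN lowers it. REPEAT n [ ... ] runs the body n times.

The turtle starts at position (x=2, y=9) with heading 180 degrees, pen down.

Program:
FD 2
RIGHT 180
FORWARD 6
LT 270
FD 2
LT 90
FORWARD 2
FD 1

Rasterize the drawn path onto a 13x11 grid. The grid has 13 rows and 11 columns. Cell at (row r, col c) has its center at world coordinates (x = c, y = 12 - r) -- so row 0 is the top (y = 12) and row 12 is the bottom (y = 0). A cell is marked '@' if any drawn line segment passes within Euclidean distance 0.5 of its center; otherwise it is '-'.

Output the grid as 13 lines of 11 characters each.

Segment 0: (2,9) -> (0,9)
Segment 1: (0,9) -> (6,9)
Segment 2: (6,9) -> (6,7)
Segment 3: (6,7) -> (8,7)
Segment 4: (8,7) -> (9,7)

Answer: -----------
-----------
-----------
@@@@@@@----
------@----
------@@@@-
-----------
-----------
-----------
-----------
-----------
-----------
-----------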